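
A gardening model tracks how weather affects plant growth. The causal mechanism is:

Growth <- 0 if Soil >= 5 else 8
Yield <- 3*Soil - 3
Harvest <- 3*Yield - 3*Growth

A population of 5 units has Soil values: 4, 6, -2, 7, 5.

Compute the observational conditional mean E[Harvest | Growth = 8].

Observing Growth=8 restricts to units where Growth's equation naturally yields 8: Soil ∈ {4, -2}. In that subpopulation Harvest = 3, -51, mean -24.

-24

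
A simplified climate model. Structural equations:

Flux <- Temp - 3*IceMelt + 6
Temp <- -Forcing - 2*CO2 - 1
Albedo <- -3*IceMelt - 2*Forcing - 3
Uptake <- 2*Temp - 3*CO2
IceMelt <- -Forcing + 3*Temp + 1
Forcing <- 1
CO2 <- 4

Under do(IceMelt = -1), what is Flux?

Under do(IceMelt=-1), the mechanism IceMelt <- -Forcing + 3*Temp + 1 is discarded; IceMelt is fixed at -1.
Temp = -Forcing - 2*CO2 - 1  [with Forcing=1, CO2=4]  = -10
Flux = Temp - 3*IceMelt + 6  [with Temp=-10, IceMelt=-1]  = -1

-1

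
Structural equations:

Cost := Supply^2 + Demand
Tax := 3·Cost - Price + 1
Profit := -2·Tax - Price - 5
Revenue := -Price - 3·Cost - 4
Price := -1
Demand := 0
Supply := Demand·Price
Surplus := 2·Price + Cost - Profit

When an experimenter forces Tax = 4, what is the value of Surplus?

10

Intervening sets Tax = 4 and removes its equation (Tax := 3·Cost - Price + 1).
Supply = Demand·Price  [with Demand=0, Price=-1]  = 0
Cost = Supply^2 + Demand  [with Supply=0, Demand=0]  = 0
Profit = -2·Tax - Price - 5  [with Tax=4, Price=-1]  = -12
Surplus = 2·Price + Cost - Profit  [with Price=-1, Cost=0, Profit=-12]  = 10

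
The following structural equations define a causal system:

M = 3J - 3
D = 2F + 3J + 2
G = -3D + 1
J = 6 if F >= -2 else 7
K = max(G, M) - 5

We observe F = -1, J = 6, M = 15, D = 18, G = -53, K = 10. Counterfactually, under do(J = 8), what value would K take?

16

Under do(J=8), the mechanism J = 6 if F >= -2 else 7 is discarded; J is fixed at 8.
M = 3J - 3  [with J=8]  = 21
D = 2F + 3J + 2  [with F=-1, J=8]  = 24
G = -3D + 1  [with D=24]  = -71
K = max(G, M) - 5  [with G=-71, M=21]  = 16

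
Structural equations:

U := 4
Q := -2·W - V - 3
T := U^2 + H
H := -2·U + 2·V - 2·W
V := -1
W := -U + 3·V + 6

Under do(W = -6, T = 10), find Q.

10

Setting W = -6, T = 10 by intervention discards those variables' equations.
Q = -2·W - V - 3  [with W=-6, V=-1]  = 10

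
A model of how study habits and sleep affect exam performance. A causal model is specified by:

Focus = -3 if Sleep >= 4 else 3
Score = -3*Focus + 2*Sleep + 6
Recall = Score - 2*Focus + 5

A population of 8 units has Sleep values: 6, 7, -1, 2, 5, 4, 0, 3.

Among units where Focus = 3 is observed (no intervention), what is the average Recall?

E[Recall|Focus=3] averages over only the 4 units with Focus=3 (Sleep = -1, 2, 0, 3): Recall = -6, 0, -4, 2, mean -2.

-2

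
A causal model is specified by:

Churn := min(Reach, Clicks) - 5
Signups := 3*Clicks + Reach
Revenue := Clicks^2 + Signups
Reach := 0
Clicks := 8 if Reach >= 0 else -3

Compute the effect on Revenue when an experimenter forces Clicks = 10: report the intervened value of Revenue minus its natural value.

do(Clicks=10) replaces the equation Clicks := 8 if Reach >= 0 else -3 with the constant Clicks = 10.
Signups = 3*Clicks + Reach  [with Clicks=10, Reach=0]  = 30
Revenue = Clicks^2 + Signups  [with Clicks=10, Signups=30]  = 130
Without intervention: Clicks = 8 if Reach >= 0 else -3  [with Reach=0]  = 8; Signups = 3*Clicks + Reach  [with Clicks=8, Reach=0]  = 24; Revenue = Clicks^2 + Signups  [with Clicks=8, Signups=24]  = 88.
Change = 130 − 88 = 42.

42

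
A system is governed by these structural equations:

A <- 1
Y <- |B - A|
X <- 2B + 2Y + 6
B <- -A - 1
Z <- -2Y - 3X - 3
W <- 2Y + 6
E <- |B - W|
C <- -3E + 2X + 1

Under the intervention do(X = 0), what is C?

Intervening sets X = 0 and removes its equation (X <- 2B + 2Y + 6).
B = -A - 1  [with A=1]  = -2
Y = |B - A|  [with B=-2, A=1]  = 3
W = 2Y + 6  [with Y=3]  = 12
E = |B - W|  [with B=-2, W=12]  = 14
C = -3E + 2X + 1  [with E=14, X=0]  = -41

-41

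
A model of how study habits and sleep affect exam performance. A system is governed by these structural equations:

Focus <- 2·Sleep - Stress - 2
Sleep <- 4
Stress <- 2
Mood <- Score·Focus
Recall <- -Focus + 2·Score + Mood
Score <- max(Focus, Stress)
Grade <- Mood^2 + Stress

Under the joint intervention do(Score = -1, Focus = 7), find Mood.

The joint intervention fixes Score = -1, Focus = 7, removing each variable's own equation.
Mood = Score·Focus  [with Score=-1, Focus=7]  = -7

-7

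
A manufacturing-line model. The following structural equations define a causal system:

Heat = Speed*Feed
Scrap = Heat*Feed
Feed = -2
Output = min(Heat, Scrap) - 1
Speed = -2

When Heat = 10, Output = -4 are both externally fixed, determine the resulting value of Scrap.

The joint intervention fixes Heat = 10, Output = -4, removing each variable's own equation.
Scrap = Heat*Feed  [with Heat=10, Feed=-2]  = -20

-20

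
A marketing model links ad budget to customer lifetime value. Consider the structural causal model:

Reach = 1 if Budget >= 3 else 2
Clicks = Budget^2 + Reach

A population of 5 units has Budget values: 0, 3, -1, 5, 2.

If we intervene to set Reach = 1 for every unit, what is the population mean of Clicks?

8.8

The intervention sets Reach=1 in all 5 units regardless of Budget. Recomputing Clicks per unit gives 1, 10, 2, 26, 5; average 8.8.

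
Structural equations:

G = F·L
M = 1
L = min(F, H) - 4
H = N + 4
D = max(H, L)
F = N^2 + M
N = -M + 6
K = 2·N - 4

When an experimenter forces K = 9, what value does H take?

9

Intervening sets K = 9 and removes its equation (K = 2·N - 4).
H is not downstream of the intervention, so its value is determined by the original equations.
N = -M + 6  [with M=1]  = 5
H = N + 4  [with N=5]  = 9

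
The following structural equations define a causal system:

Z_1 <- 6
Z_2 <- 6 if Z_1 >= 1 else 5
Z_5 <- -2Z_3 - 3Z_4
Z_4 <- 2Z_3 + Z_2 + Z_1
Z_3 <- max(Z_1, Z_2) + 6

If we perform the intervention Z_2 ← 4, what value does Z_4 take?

Under do(Z_2=4), the mechanism Z_2 <- 6 if Z_1 >= 1 else 5 is discarded; Z_2 is fixed at 4.
Z_3 = max(Z_1, Z_2) + 6  [with Z_1=6, Z_2=4]  = 12
Z_4 = 2Z_3 + Z_2 + Z_1  [with Z_3=12, Z_2=4, Z_1=6]  = 34

34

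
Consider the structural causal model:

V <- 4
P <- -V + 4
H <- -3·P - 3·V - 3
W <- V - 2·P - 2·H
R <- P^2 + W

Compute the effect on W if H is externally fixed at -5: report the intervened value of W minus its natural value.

The intervention breaks the incoming arrows to H: H <- -3·P - 3·V - 3 no longer applies, and H = -5.
P = -V + 4  [with V=4]  = 0
W = V - 2·P - 2·H  [with V=4, P=0, H=-5]  = 14
Without intervention: P = -V + 4  [with V=4]  = 0; H = -3·P - 3·V - 3  [with P=0, V=4]  = -15; W = V - 2·P - 2·H  [with V=4, P=0, H=-15]  = 34.
Change = 14 − 34 = -20.

-20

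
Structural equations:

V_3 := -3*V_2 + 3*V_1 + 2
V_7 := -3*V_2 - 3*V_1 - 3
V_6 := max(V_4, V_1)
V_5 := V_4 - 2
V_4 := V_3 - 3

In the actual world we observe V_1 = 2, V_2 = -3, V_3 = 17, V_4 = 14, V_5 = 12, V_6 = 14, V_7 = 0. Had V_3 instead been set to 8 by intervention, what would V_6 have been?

The intervention breaks the incoming arrows to V_3: V_3 := -3*V_2 + 3*V_1 + 2 no longer applies, and V_3 = 8.
V_4 = V_3 - 3  [with V_3=8]  = 5
V_6 = max(V_4, V_1)  [with V_4=5, V_1=2]  = 5

5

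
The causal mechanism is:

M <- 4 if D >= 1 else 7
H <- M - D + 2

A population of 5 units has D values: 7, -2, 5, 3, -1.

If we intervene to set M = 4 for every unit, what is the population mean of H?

Under do(M=4), M's equation is replaced by M=4 for every unit. Per-unit H: -1, 8, 1, 3, 7. Mean = 3.6.

3.6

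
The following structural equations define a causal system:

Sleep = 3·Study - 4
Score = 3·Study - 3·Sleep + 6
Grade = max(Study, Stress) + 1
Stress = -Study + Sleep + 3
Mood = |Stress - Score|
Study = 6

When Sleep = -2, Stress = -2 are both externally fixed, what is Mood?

32

Under do(Sleep = -2, Stress = -2), each intervened variable's structural equation is replaced by its fixed value.
Score = 3·Study - 3·Sleep + 6  [with Study=6, Sleep=-2]  = 30
Mood = |Stress - Score|  [with Stress=-2, Score=30]  = 32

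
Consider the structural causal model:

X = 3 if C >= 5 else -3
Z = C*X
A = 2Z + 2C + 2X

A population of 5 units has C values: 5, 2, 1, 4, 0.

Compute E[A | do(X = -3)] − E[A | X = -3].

-2.6

Under do(X=-3), X's equation is replaced by X=-3 for every unit. Per-unit A: -26, -14, -10, -22, -6. Mean = -15.6.
E[A|X=-3] averages over only the 4 units with X=-3 (C = 2, 1, 4, 0): A = -14, -10, -22, -6, mean -13.
Difference = -15.6 − (-13) = -2.6.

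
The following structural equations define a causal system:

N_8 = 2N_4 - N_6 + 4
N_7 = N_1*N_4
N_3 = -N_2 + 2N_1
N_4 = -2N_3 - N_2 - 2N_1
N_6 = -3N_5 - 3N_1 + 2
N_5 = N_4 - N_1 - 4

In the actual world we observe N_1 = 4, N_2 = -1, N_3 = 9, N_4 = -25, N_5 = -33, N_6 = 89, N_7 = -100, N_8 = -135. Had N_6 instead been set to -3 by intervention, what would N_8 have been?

-43

Intervening sets N_6 = -3 and removes its equation (N_6 = -3N_5 - 3N_1 + 2).
N_3 = -N_2 + 2N_1  [with N_2=-1, N_1=4]  = 9
N_4 = -2N_3 - N_2 - 2N_1  [with N_3=9, N_2=-1, N_1=4]  = -25
N_8 = 2N_4 - N_6 + 4  [with N_4=-25, N_6=-3]  = -43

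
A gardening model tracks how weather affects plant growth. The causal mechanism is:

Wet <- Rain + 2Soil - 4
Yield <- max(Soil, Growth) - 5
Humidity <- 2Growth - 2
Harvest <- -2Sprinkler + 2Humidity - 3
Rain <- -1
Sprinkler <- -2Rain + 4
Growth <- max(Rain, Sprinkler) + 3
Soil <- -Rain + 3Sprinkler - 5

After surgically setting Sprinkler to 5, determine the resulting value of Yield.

6

Under do(Sprinkler=5), the mechanism Sprinkler <- -2Rain + 4 is discarded; Sprinkler is fixed at 5.
Soil = -Rain + 3Sprinkler - 5  [with Rain=-1, Sprinkler=5]  = 11
Growth = max(Rain, Sprinkler) + 3  [with Rain=-1, Sprinkler=5]  = 8
Yield = max(Soil, Growth) - 5  [with Soil=11, Growth=8]  = 6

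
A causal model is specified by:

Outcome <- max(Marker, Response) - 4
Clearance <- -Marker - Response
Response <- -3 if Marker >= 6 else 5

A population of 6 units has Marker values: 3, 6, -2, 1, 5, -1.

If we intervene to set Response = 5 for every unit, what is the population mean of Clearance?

do(Response=5) breaks Response's dependence on Marker. With Response=5 fixed, Clearance across the units is -8, -11, -3, -6, -10, -4, mean -7.

-7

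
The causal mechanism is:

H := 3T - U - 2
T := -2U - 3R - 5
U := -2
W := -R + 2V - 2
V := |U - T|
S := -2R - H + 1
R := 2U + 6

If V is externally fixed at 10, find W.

Intervening sets V = 10 and removes its equation (V := |U - T|).
R = 2U + 6  [with U=-2]  = 2
W = -R + 2V - 2  [with R=2, V=10]  = 16

16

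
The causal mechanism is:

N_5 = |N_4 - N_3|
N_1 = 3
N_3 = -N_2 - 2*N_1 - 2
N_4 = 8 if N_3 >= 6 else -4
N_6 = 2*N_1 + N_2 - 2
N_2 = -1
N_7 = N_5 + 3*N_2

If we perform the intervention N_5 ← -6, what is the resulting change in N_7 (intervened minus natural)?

-9

Under do(N_5=-6), the mechanism N_5 = |N_4 - N_3| is discarded; N_5 is fixed at -6.
N_7 = N_5 + 3*N_2  [with N_5=-6, N_2=-1]  = -9
Without intervention: N_3 = -N_2 - 2*N_1 - 2  [with N_2=-1, N_1=3]  = -7; N_4 = 8 if N_3 >= 6 else -4  [with N_3=-7]  = -4; N_5 = |N_4 - N_3|  [with N_4=-4, N_3=-7]  = 3; N_7 = N_5 + 3*N_2  [with N_5=3, N_2=-1]  = 0.
Change = -9 − 0 = -9.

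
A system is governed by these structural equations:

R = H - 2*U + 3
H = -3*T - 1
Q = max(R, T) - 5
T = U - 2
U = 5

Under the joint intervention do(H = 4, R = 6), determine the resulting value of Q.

1

Setting H = 4, R = 6 by intervention discards those variables' equations.
T = U - 2  [with U=5]  = 3
Q = max(R, T) - 5  [with R=6, T=3]  = 1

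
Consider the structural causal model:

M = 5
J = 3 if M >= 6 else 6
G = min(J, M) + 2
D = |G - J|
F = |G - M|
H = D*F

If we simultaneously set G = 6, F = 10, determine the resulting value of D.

0

The joint intervention fixes G = 6, F = 10, removing each variable's own equation.
J = 3 if M >= 6 else 6  [with M=5]  = 6
D = |G - J|  [with G=6, J=6]  = 0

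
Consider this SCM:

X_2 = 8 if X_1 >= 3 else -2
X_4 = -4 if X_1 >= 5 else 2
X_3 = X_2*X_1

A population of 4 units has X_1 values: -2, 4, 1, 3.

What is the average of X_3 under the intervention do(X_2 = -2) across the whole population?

-3

The intervention sets X_2=-2 in all 4 units regardless of X_1. Recomputing X_3 per unit gives 4, -8, -2, -6; average -3.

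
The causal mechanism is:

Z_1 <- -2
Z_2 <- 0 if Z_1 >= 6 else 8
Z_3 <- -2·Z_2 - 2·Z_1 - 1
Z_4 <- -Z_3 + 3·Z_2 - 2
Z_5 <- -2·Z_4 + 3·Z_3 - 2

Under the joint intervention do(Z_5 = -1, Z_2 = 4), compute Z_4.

15

Setting Z_5 = -1, Z_2 = 4 by intervention discards those variables' equations.
Z_3 = -2·Z_2 - 2·Z_1 - 1  [with Z_2=4, Z_1=-2]  = -5
Z_4 = -Z_3 + 3·Z_2 - 2  [with Z_3=-5, Z_2=4]  = 15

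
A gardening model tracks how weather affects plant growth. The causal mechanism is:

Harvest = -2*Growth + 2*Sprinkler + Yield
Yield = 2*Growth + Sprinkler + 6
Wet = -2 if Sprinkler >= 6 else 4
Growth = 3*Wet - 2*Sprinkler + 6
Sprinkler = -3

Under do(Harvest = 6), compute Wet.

4

Under do(Harvest=6), the mechanism Harvest = -2*Growth + 2*Sprinkler + Yield is discarded; Harvest is fixed at 6.
No directed path runs from Harvest to Wet, so Wet keeps its natural value.
Wet = -2 if Sprinkler >= 6 else 4  [with Sprinkler=-3]  = 4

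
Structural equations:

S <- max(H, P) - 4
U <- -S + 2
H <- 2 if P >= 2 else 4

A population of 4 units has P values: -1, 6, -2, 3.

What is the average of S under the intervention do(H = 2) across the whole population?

Under do(H=2), H's equation is replaced by H=2 for every unit. Per-unit S: -2, 2, -2, -1. Mean = -0.75.

-0.75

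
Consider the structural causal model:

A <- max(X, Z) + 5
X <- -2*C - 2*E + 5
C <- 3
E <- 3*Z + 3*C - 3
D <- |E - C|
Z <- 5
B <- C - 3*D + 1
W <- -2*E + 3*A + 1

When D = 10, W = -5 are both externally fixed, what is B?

Under do(D = 10, W = -5), each intervened variable's structural equation is replaced by its fixed value.
B = C - 3*D + 1  [with C=3, D=10]  = -26

-26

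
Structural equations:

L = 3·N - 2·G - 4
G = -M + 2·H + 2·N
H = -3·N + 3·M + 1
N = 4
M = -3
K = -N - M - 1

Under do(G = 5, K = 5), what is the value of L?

The joint intervention fixes G = 5, K = 5, removing each variable's own equation.
L = 3·N - 2·G - 4  [with N=4, G=5]  = -2

-2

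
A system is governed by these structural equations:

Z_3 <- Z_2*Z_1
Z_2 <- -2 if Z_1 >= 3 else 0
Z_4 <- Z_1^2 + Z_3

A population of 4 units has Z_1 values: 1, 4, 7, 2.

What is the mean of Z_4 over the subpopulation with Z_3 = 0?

Observing Z_3=0 restricts to units where Z_3's equation naturally yields 0: Z_1 ∈ {1, 2}. In that subpopulation Z_4 = 1, 4, mean 2.5.

2.5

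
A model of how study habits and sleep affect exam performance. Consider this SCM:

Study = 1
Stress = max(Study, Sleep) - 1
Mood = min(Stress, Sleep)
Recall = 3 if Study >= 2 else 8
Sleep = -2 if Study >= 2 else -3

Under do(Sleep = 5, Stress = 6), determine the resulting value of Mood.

5

Setting Sleep = 5, Stress = 6 by intervention discards those variables' equations.
Mood = min(Stress, Sleep)  [with Stress=6, Sleep=5]  = 5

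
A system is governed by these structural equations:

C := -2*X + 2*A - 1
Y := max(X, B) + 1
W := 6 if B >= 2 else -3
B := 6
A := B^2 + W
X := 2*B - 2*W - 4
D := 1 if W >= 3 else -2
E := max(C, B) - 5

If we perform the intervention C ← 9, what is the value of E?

Under do(C=9), the mechanism C := -2*X + 2*A - 1 is discarded; C is fixed at 9.
E = max(C, B) - 5  [with C=9, B=6]  = 4

4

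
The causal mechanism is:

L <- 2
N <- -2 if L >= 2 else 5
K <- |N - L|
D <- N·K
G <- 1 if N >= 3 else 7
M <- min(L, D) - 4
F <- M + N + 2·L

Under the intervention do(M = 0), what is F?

2

Intervening sets M = 0 and removes its equation (M <- min(L, D) - 4).
N = -2 if L >= 2 else 5  [with L=2]  = -2
F = M + N + 2·L  [with M=0, N=-2, L=2]  = 2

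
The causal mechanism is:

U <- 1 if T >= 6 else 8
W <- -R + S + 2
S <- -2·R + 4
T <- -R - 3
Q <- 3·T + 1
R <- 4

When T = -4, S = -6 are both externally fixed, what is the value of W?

Setting T = -4, S = -6 by intervention discards those variables' equations.
W = -R + S + 2  [with R=4, S=-6]  = -8

-8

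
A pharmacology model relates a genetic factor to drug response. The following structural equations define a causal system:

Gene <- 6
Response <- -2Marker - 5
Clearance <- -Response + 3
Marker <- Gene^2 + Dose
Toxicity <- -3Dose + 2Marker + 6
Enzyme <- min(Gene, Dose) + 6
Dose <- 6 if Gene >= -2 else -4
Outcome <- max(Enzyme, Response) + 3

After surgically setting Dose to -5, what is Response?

do(Dose=-5) replaces the equation Dose <- 6 if Gene >= -2 else -4 with the constant Dose = -5.
Marker = Gene^2 + Dose  [with Gene=6, Dose=-5]  = 31
Response = -2Marker - 5  [with Marker=31]  = -67

-67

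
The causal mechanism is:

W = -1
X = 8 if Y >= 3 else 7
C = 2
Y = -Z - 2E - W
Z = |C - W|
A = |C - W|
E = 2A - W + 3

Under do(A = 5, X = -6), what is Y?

Under do(A = 5, X = -6), each intervened variable's structural equation is replaced by its fixed value.
E = 2A - W + 3  [with A=5, W=-1]  = 14
Z = |C - W|  [with C=2, W=-1]  = 3
Y = -Z - 2E - W  [with Z=3, E=14, W=-1]  = -30

-30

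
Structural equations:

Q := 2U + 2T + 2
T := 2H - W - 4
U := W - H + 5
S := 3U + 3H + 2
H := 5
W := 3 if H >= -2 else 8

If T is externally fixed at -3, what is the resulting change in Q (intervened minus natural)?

Intervening sets T = -3 and removes its equation (T := 2H - W - 4).
W = 3 if H >= -2 else 8  [with H=5]  = 3
U = W - H + 5  [with W=3, H=5]  = 3
Q = 2U + 2T + 2  [with U=3, T=-3]  = 2
Without intervention: W = 3 if H >= -2 else 8  [with H=5]  = 3; U = W - H + 5  [with W=3, H=5]  = 3; T = 2H - W - 4  [with H=5, W=3]  = 3; Q = 2U + 2T + 2  [with U=3, T=3]  = 14.
Change = 2 − 14 = -12.

-12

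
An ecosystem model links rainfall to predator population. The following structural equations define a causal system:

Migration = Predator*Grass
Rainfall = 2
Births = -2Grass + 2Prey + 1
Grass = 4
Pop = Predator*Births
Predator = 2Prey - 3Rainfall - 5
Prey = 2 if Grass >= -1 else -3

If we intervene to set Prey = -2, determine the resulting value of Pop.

The intervention breaks the incoming arrows to Prey: Prey = 2 if Grass >= -1 else -3 no longer applies, and Prey = -2.
Predator = 2Prey - 3Rainfall - 5  [with Prey=-2, Rainfall=2]  = -15
Births = -2Grass + 2Prey + 1  [with Grass=4, Prey=-2]  = -11
Pop = Predator*Births  [with Predator=-15, Births=-11]  = 165

165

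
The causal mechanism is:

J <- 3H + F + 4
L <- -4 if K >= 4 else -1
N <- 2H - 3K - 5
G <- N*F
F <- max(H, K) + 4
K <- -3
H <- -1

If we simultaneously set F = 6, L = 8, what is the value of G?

12

Under do(F = 6, L = 8), each intervened variable's structural equation is replaced by its fixed value.
N = 2H - 3K - 5  [with H=-1, K=-3]  = 2
G = N*F  [with N=2, F=6]  = 12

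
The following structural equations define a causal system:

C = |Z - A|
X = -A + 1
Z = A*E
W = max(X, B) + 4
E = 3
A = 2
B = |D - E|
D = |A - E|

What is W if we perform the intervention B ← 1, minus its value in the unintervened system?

-1

Intervening sets B = 1 and removes its equation (B = |D - E|).
X = -A + 1  [with A=2]  = -1
W = max(X, B) + 4  [with X=-1, B=1]  = 5
Without intervention: D = |A - E|  [with A=2, E=3]  = 1; X = -A + 1  [with A=2]  = -1; B = |D - E|  [with D=1, E=3]  = 2; W = max(X, B) + 4  [with X=-1, B=2]  = 6.
Change = 5 − 6 = -1.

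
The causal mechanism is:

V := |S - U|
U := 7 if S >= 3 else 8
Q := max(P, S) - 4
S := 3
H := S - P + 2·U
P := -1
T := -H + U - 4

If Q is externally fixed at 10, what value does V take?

4

Under do(Q=10), the mechanism Q := max(P, S) - 4 is discarded; Q is fixed at 10.
Since V is not a descendant of the intervened variable, it is unaffected.
U = 7 if S >= 3 else 8  [with S=3]  = 7
V = |S - U|  [with S=3, U=7]  = 4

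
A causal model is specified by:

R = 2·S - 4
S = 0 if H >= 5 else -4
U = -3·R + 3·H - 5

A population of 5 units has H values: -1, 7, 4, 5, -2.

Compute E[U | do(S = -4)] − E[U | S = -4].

6.8

The intervention sets S=-4 in all 5 units regardless of H. Recomputing U per unit gives 28, 52, 43, 46, 25; average 38.8.
E[U|S=-4] averages over only the 3 units with S=-4 (H = -1, 4, -2): U = 28, 43, 25, mean 32.
Difference = 38.8 − 32 = 6.8.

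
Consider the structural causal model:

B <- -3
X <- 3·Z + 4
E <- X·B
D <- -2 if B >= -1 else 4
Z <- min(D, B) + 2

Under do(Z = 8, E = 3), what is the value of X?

The joint intervention fixes Z = 8, E = 3, removing each variable's own equation.
X = 3·Z + 4  [with Z=8]  = 28

28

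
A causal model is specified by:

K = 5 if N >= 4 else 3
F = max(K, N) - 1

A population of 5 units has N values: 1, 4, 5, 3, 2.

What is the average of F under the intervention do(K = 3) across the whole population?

do(K=3) breaks K's dependence on N. With K=3 fixed, F across the units is 2, 3, 4, 2, 2, mean 2.6.

2.6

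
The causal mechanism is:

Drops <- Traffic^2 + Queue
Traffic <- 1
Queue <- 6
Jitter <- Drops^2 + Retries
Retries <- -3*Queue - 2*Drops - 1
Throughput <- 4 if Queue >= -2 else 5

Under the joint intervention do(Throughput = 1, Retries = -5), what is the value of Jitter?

44

Setting Throughput = 1, Retries = -5 by intervention discards those variables' equations.
Drops = Traffic^2 + Queue  [with Traffic=1, Queue=6]  = 7
Jitter = Drops^2 + Retries  [with Drops=7, Retries=-5]  = 44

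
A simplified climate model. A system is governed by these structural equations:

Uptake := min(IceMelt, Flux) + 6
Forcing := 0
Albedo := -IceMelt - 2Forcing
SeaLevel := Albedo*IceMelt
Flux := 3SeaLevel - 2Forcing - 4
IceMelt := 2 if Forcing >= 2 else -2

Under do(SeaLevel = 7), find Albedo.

Under do(SeaLevel=7), the mechanism SeaLevel := Albedo*IceMelt is discarded; SeaLevel is fixed at 7.
Since Albedo is not a descendant of the intervened variable, it is unaffected.
IceMelt = 2 if Forcing >= 2 else -2  [with Forcing=0]  = -2
Albedo = -IceMelt - 2Forcing  [with IceMelt=-2, Forcing=0]  = 2

2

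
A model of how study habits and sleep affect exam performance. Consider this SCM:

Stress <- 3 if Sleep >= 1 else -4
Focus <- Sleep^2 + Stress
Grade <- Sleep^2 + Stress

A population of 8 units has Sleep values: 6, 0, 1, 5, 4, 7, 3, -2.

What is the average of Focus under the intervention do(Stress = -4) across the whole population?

13.5

Every unit gets Stress=-4 under the intervention. Focus values become 32, -4, -3, 21, 12, 45, 5, 0; E[Focus|do(Stress=-4)] = 13.5.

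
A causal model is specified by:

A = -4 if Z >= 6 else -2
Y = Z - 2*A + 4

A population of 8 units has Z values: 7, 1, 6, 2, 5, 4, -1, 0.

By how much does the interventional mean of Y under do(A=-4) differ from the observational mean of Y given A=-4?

Every unit gets A=-4 under the intervention. Y values become 19, 13, 18, 14, 17, 16, 11, 12; E[Y|do(A=-4)] = 15.
Conditioning on A=-4 selects the 2 unit(s) with Z ∈ {7, 6}. Their Y values: 19, 18. Mean = 18.5.
Difference = 15 − 18.5 = -3.5.

-3.5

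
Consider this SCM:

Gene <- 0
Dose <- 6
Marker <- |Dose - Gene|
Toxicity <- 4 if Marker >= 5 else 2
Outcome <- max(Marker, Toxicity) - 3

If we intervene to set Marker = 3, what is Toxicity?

2

The intervention breaks the incoming arrows to Marker: Marker <- |Dose - Gene| no longer applies, and Marker = 3.
Toxicity = 4 if Marker >= 5 else 2  [with Marker=3]  = 2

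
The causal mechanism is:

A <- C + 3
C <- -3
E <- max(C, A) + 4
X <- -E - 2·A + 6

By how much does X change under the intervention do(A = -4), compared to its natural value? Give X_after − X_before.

Under do(A=-4), the mechanism A <- C + 3 is discarded; A is fixed at -4.
E = max(C, A) + 4  [with C=-3, A=-4]  = 1
X = -E - 2·A + 6  [with E=1, A=-4]  = 13
Without intervention: A = C + 3  [with C=-3]  = 0; E = max(C, A) + 4  [with C=-3, A=0]  = 4; X = -E - 2·A + 6  [with E=4, A=0]  = 2.
Change = 13 − 2 = 11.

11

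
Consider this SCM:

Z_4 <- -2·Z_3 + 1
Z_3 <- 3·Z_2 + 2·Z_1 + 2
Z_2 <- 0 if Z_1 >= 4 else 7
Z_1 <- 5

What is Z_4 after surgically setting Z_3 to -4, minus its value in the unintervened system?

The intervention breaks the incoming arrows to Z_3: Z_3 <- 3·Z_2 + 2·Z_1 + 2 no longer applies, and Z_3 = -4.
Z_4 = -2·Z_3 + 1  [with Z_3=-4]  = 9
Without intervention: Z_2 = 0 if Z_1 >= 4 else 7  [with Z_1=5]  = 0; Z_3 = 3·Z_2 + 2·Z_1 + 2  [with Z_2=0, Z_1=5]  = 12; Z_4 = -2·Z_3 + 1  [with Z_3=12]  = -23.
Change = 9 − (-23) = 32.

32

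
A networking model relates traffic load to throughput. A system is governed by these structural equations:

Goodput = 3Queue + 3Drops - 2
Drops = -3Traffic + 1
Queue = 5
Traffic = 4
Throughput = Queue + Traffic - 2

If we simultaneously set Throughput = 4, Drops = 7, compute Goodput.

34

The joint intervention fixes Throughput = 4, Drops = 7, removing each variable's own equation.
Goodput = 3Queue + 3Drops - 2  [with Queue=5, Drops=7]  = 34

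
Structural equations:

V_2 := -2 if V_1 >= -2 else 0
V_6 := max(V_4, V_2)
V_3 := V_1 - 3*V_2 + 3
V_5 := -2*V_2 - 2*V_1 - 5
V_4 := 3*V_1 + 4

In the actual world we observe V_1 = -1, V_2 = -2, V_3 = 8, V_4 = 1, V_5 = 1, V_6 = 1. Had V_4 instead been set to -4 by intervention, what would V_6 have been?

-2

Under do(V_4=-4), the mechanism V_4 := 3*V_1 + 4 is discarded; V_4 is fixed at -4.
V_2 = -2 if V_1 >= -2 else 0  [with V_1=-1]  = -2
V_6 = max(V_4, V_2)  [with V_4=-4, V_2=-2]  = -2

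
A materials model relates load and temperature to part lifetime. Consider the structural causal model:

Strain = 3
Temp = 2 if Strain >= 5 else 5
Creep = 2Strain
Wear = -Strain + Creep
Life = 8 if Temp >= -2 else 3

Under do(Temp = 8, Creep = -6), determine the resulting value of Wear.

Setting Temp = 8, Creep = -6 by intervention discards those variables' equations.
Wear = -Strain + Creep  [with Strain=3, Creep=-6]  = -9

-9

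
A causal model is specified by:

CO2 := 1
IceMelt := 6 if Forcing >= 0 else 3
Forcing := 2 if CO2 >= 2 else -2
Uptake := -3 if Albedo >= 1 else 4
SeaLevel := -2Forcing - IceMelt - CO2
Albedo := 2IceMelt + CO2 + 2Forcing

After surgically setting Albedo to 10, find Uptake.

-3

Under do(Albedo=10), the mechanism Albedo := 2IceMelt + CO2 + 2Forcing is discarded; Albedo is fixed at 10.
Uptake = -3 if Albedo >= 1 else 4  [with Albedo=10]  = -3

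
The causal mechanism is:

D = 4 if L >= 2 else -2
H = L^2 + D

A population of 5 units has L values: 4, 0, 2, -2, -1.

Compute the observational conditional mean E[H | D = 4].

14

Conditioning on D=4 selects the 2 unit(s) with L ∈ {4, 2}. Their H values: 20, 8. Mean = 14.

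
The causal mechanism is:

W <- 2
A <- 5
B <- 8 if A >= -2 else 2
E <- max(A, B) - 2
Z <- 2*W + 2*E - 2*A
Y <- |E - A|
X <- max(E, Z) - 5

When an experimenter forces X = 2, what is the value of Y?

1

Intervening sets X = 2 and removes its equation (X <- max(E, Z) - 5).
Since Y is not a descendant of the intervened variable, it is unaffected.
B = 8 if A >= -2 else 2  [with A=5]  = 8
E = max(A, B) - 2  [with A=5, B=8]  = 6
Y = |E - A|  [with E=6, A=5]  = 1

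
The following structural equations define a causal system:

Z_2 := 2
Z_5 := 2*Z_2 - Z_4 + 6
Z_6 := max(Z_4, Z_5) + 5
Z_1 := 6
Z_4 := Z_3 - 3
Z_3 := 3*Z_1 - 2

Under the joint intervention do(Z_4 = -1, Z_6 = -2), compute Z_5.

Setting Z_4 = -1, Z_6 = -2 by intervention discards those variables' equations.
Z_5 = 2*Z_2 - Z_4 + 6  [with Z_2=2, Z_4=-1]  = 11

11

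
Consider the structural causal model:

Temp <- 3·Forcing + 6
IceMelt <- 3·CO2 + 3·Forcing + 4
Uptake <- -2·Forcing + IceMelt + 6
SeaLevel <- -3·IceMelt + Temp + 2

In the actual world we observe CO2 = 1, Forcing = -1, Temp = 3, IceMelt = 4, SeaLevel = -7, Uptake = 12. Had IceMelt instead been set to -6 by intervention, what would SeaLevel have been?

Intervening sets IceMelt = -6 and removes its equation (IceMelt <- 3·CO2 + 3·Forcing + 4).
Temp = 3·Forcing + 6  [with Forcing=-1]  = 3
SeaLevel = -3·IceMelt + Temp + 2  [with IceMelt=-6, Temp=3]  = 23

23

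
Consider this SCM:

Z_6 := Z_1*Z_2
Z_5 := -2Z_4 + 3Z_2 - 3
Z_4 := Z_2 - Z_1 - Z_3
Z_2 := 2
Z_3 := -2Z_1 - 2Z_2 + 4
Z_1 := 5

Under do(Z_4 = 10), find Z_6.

Under do(Z_4=10), the mechanism Z_4 := Z_2 - Z_1 - Z_3 is discarded; Z_4 is fixed at 10.
Since Z_6 is not a descendant of the intervened variable, it is unaffected.
Z_6 = Z_1*Z_2  [with Z_1=5, Z_2=2]  = 10

10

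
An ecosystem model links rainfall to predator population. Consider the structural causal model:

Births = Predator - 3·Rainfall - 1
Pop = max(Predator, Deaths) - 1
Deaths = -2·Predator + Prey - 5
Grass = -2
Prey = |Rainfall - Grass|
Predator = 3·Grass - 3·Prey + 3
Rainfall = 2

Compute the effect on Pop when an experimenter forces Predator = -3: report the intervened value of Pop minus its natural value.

-24

The intervention breaks the incoming arrows to Predator: Predator = 3·Grass - 3·Prey + 3 no longer applies, and Predator = -3.
Prey = |Rainfall - Grass|  [with Rainfall=2, Grass=-2]  = 4
Deaths = -2·Predator + Prey - 5  [with Predator=-3, Prey=4]  = 5
Pop = max(Predator, Deaths) - 1  [with Predator=-3, Deaths=5]  = 4
Without intervention: Prey = |Rainfall - Grass|  [with Rainfall=2, Grass=-2]  = 4; Predator = 3·Grass - 3·Prey + 3  [with Grass=-2, Prey=4]  = -15; Deaths = -2·Predator + Prey - 5  [with Predator=-15, Prey=4]  = 29; Pop = max(Predator, Deaths) - 1  [with Predator=-15, Deaths=29]  = 28.
Change = 4 − 28 = -24.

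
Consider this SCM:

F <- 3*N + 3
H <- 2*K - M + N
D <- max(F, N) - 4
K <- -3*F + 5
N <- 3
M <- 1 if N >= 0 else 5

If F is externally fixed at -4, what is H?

36

Under do(F=-4), the mechanism F <- 3*N + 3 is discarded; F is fixed at -4.
M = 1 if N >= 0 else 5  [with N=3]  = 1
K = -3*F + 5  [with F=-4]  = 17
H = 2*K - M + N  [with K=17, M=1, N=3]  = 36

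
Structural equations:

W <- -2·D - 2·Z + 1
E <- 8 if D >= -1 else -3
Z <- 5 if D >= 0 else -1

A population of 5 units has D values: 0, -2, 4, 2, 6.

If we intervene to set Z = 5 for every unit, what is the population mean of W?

do(Z=5) breaks Z's dependence on D. With Z=5 fixed, W across the units is -9, -5, -17, -13, -21, mean -13.

-13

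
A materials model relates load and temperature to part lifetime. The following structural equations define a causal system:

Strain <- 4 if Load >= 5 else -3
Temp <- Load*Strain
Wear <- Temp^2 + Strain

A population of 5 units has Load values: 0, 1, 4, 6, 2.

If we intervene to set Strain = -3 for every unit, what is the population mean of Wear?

The intervention sets Strain=-3 in all 5 units regardless of Load. Recomputing Wear per unit gives -3, 6, 141, 321, 33; average 99.6.

99.6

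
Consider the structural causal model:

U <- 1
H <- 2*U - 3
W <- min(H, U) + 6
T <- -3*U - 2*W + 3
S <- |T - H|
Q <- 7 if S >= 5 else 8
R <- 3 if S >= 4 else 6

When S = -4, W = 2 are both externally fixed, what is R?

The joint intervention fixes S = -4, W = 2, removing each variable's own equation.
R = 3 if S >= 4 else 6  [with S=-4]  = 6

6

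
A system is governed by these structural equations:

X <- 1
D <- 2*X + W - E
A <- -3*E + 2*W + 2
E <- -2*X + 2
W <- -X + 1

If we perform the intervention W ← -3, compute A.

do(W=-3) replaces the equation W <- -X + 1 with the constant W = -3.
E = -2*X + 2  [with X=1]  = 0
A = -3*E + 2*W + 2  [with E=0, W=-3]  = -4

-4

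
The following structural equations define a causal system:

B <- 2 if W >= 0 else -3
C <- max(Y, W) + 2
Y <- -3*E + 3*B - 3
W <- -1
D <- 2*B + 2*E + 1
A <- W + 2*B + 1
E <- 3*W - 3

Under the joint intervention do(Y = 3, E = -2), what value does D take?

-9

The joint intervention fixes Y = 3, E = -2, removing each variable's own equation.
B = 2 if W >= 0 else -3  [with W=-1]  = -3
D = 2*B + 2*E + 1  [with B=-3, E=-2]  = -9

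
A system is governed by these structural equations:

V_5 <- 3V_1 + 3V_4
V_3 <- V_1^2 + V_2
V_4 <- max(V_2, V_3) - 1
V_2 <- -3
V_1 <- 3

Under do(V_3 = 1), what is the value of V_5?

9

do(V_3=1) replaces the equation V_3 <- V_1^2 + V_2 with the constant V_3 = 1.
V_4 = max(V_2, V_3) - 1  [with V_2=-3, V_3=1]  = 0
V_5 = 3V_1 + 3V_4  [with V_1=3, V_4=0]  = 9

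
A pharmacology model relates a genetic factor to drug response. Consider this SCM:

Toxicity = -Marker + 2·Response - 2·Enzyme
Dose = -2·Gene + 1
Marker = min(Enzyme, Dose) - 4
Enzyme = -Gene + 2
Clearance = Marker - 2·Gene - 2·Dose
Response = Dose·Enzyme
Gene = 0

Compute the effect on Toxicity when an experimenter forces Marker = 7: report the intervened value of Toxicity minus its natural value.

-10

Under do(Marker=7), the mechanism Marker = min(Enzyme, Dose) - 4 is discarded; Marker is fixed at 7.
Dose = -2·Gene + 1  [with Gene=0]  = 1
Enzyme = -Gene + 2  [with Gene=0]  = 2
Response = Dose·Enzyme  [with Dose=1, Enzyme=2]  = 2
Toxicity = -Marker + 2·Response - 2·Enzyme  [with Marker=7, Response=2, Enzyme=2]  = -7
Without intervention: Dose = -2·Gene + 1  [with Gene=0]  = 1; Enzyme = -Gene + 2  [with Gene=0]  = 2; Marker = min(Enzyme, Dose) - 4  [with Enzyme=2, Dose=1]  = -3; Response = Dose·Enzyme  [with Dose=1, Enzyme=2]  = 2; Toxicity = -Marker + 2·Response - 2·Enzyme  [with Marker=-3, Response=2, Enzyme=2]  = 3.
Change = -7 − 3 = -10.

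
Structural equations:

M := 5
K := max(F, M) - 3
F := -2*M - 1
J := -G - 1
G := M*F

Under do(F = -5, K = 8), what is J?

24

Under do(F = -5, K = 8), each intervened variable's structural equation is replaced by its fixed value.
G = M*F  [with M=5, F=-5]  = -25
J = -G - 1  [with G=-25]  = 24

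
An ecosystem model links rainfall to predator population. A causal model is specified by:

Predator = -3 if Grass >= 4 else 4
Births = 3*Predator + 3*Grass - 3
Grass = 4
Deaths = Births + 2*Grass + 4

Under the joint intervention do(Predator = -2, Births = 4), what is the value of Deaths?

16

Setting Predator = -2, Births = 4 by intervention discards those variables' equations.
Deaths = Births + 2*Grass + 4  [with Births=4, Grass=4]  = 16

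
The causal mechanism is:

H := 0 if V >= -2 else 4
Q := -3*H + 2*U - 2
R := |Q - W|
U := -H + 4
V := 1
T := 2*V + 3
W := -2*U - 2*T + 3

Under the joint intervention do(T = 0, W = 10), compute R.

Under do(T = 0, W = 10), each intervened variable's structural equation is replaced by its fixed value.
H = 0 if V >= -2 else 4  [with V=1]  = 0
U = -H + 4  [with H=0]  = 4
Q = -3*H + 2*U - 2  [with H=0, U=4]  = 6
R = |Q - W|  [with Q=6, W=10]  = 4

4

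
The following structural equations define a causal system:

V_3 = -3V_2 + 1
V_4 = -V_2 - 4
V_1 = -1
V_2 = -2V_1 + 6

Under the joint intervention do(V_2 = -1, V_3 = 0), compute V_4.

Setting V_2 = -1, V_3 = 0 by intervention discards those variables' equations.
V_4 = -V_2 - 4  [with V_2=-1]  = -3

-3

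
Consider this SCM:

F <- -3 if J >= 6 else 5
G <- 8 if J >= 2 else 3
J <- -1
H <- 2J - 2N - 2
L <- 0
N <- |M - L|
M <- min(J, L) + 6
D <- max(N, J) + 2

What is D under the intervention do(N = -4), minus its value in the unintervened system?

Under do(N=-4), the mechanism N <- |M - L| is discarded; N is fixed at -4.
D = max(N, J) + 2  [with N=-4, J=-1]  = 1
Without intervention: M = min(J, L) + 6  [with J=-1, L=0]  = 5; N = |M - L|  [with M=5, L=0]  = 5; D = max(N, J) + 2  [with N=5, J=-1]  = 7.
Change = 1 − 7 = -6.

-6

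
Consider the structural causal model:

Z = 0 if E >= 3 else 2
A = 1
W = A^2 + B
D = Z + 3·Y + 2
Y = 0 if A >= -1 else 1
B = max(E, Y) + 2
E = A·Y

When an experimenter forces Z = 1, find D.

The intervention breaks the incoming arrows to Z: Z = 0 if E >= 3 else 2 no longer applies, and Z = 1.
Y = 0 if A >= -1 else 1  [with A=1]  = 0
D = Z + 3·Y + 2  [with Z=1, Y=0]  = 3

3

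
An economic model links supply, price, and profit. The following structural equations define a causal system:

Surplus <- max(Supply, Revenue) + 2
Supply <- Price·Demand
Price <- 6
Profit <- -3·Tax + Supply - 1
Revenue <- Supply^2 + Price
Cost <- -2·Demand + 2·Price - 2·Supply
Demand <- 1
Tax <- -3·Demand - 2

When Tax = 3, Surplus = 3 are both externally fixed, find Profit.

Under do(Tax = 3, Surplus = 3), each intervened variable's structural equation is replaced by its fixed value.
Supply = Price·Demand  [with Price=6, Demand=1]  = 6
Profit = -3·Tax + Supply - 1  [with Tax=3, Supply=6]  = -4

-4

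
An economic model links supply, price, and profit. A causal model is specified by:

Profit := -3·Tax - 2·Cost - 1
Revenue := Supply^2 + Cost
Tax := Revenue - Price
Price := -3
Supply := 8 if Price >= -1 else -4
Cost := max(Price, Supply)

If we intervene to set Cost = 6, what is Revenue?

22

The intervention breaks the incoming arrows to Cost: Cost := max(Price, Supply) no longer applies, and Cost = 6.
Supply = 8 if Price >= -1 else -4  [with Price=-3]  = -4
Revenue = Supply^2 + Cost  [with Supply=-4, Cost=6]  = 22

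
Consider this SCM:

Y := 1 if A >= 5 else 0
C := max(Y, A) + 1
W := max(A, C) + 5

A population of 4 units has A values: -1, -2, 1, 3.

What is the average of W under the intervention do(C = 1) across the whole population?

6.5

Every unit gets C=1 under the intervention. W values become 6, 6, 6, 8; E[W|do(C=1)] = 6.5.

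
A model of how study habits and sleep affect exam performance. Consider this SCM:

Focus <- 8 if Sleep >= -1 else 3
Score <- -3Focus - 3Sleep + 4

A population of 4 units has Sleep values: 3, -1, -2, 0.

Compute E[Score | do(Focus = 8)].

Every unit gets Focus=8 under the intervention. Score values become -29, -17, -14, -20; E[Score|do(Focus=8)] = -20.

-20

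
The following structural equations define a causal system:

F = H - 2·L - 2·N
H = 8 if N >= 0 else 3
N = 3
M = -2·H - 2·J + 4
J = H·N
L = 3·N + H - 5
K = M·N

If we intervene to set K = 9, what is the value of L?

Intervening sets K = 9 and removes its equation (K = M·N).
L is not downstream of the intervention, so its value is determined by the original equations.
H = 8 if N >= 0 else 3  [with N=3]  = 8
L = 3·N + H - 5  [with N=3, H=8]  = 12

12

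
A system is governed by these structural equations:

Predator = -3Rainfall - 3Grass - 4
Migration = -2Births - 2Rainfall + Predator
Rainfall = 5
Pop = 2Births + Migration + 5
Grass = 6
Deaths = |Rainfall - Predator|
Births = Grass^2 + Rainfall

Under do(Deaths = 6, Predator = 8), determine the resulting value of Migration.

The joint intervention fixes Deaths = 6, Predator = 8, removing each variable's own equation.
Births = Grass^2 + Rainfall  [with Grass=6, Rainfall=5]  = 41
Migration = -2Births - 2Rainfall + Predator  [with Births=41, Rainfall=5, Predator=8]  = -84

-84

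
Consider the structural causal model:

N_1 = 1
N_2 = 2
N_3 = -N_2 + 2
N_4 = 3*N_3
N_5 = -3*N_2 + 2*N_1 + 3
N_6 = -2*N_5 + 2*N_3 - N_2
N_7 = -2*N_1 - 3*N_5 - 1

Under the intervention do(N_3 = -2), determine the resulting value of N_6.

The intervention breaks the incoming arrows to N_3: N_3 = -N_2 + 2 no longer applies, and N_3 = -2.
N_5 = -3*N_2 + 2*N_1 + 3  [with N_2=2, N_1=1]  = -1
N_6 = -2*N_5 + 2*N_3 - N_2  [with N_5=-1, N_3=-2, N_2=2]  = -4

-4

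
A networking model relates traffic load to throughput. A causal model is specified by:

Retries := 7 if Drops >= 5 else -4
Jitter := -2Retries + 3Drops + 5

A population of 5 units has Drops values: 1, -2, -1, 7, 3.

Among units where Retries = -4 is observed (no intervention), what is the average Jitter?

Conditioning on Retries=-4 selects the 4 unit(s) with Drops ∈ {1, -2, -1, 3}. Their Jitter values: 16, 7, 10, 22. Mean = 13.75.

13.75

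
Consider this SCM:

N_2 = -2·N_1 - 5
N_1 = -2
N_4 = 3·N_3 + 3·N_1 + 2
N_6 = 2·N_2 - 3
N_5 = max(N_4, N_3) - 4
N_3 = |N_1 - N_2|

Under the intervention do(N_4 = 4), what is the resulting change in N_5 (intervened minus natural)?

3

Intervening sets N_4 = 4 and removes its equation (N_4 = 3·N_3 + 3·N_1 + 2).
N_2 = -2·N_1 - 5  [with N_1=-2]  = -1
N_3 = |N_1 - N_2|  [with N_1=-2, N_2=-1]  = 1
N_5 = max(N_4, N_3) - 4  [with N_4=4, N_3=1]  = 0
Without intervention: N_2 = -2·N_1 - 5  [with N_1=-2]  = -1; N_3 = |N_1 - N_2|  [with N_1=-2, N_2=-1]  = 1; N_4 = 3·N_3 + 3·N_1 + 2  [with N_3=1, N_1=-2]  = -1; N_5 = max(N_4, N_3) - 4  [with N_4=-1, N_3=1]  = -3.
Change = 0 − (-3) = 3.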